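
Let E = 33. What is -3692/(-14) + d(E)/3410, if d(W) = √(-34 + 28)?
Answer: 1846/7 + I*√6/3410 ≈ 263.71 + 0.00071833*I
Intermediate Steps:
d(W) = I*√6 (d(W) = √(-6) = I*√6)
-3692/(-14) + d(E)/3410 = -3692/(-14) + (I*√6)/3410 = -3692*(-1/14) + (I*√6)*(1/3410) = 1846/7 + I*√6/3410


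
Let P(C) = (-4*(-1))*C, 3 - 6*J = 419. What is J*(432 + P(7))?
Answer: -95680/3 ≈ -31893.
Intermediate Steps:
J = -208/3 (J = ½ - ⅙*419 = ½ - 419/6 = -208/3 ≈ -69.333)
P(C) = 4*C
J*(432 + P(7)) = -208*(432 + 4*7)/3 = -208*(432 + 28)/3 = -208/3*460 = -95680/3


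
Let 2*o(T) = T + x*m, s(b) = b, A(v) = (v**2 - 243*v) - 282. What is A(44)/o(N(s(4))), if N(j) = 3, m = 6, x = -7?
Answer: 18076/39 ≈ 463.49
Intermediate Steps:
A(v) = -282 + v**2 - 243*v
o(T) = -21 + T/2 (o(T) = (T - 7*6)/2 = (T - 42)/2 = (-42 + T)/2 = -21 + T/2)
A(44)/o(N(s(4))) = (-282 + 44**2 - 243*44)/(-21 + (1/2)*3) = (-282 + 1936 - 10692)/(-21 + 3/2) = -9038/(-39/2) = -9038*(-2/39) = 18076/39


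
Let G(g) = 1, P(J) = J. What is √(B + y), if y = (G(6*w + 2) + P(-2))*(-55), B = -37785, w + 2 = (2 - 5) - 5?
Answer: 7*I*√770 ≈ 194.24*I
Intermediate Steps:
w = -10 (w = -2 + ((2 - 5) - 5) = -2 + (-3 - 5) = -2 - 8 = -10)
y = 55 (y = (1 - 2)*(-55) = -1*(-55) = 55)
√(B + y) = √(-37785 + 55) = √(-37730) = 7*I*√770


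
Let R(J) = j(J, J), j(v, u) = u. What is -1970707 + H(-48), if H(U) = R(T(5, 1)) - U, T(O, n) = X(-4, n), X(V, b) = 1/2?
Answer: -3941317/2 ≈ -1.9707e+6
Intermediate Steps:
X(V, b) = ½
T(O, n) = ½
R(J) = J
H(U) = ½ - U
-1970707 + H(-48) = -1970707 + (½ - 1*(-48)) = -1970707 + (½ + 48) = -1970707 + 97/2 = -3941317/2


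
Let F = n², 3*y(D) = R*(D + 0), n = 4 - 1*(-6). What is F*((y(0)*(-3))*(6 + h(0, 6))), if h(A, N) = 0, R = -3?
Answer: 0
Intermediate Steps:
n = 10 (n = 4 + 6 = 10)
y(D) = -D (y(D) = (-3*(D + 0))/3 = (-3*D)/3 = -D)
F = 100 (F = 10² = 100)
F*((y(0)*(-3))*(6 + h(0, 6))) = 100*((-1*0*(-3))*(6 + 0)) = 100*((0*(-3))*6) = 100*(0*6) = 100*0 = 0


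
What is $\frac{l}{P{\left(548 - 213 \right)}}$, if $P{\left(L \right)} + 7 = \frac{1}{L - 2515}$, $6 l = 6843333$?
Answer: $- \frac{2486410990}{15261} \approx -1.6293 \cdot 10^{5}$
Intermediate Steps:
$l = \frac{2281111}{2}$ ($l = \frac{1}{6} \cdot 6843333 = \frac{2281111}{2} \approx 1.1406 \cdot 10^{6}$)
$P{\left(L \right)} = -7 + \frac{1}{-2515 + L}$ ($P{\left(L \right)} = -7 + \frac{1}{L - 2515} = -7 + \frac{1}{-2515 + L}$)
$\frac{l}{P{\left(548 - 213 \right)}} = \frac{2281111}{2 \frac{17606 - 7 \left(548 - 213\right)}{-2515 + \left(548 - 213\right)}} = \frac{2281111}{2 \frac{17606 - 2345}{-2515 + 335}} = \frac{2281111}{2 \frac{17606 - 2345}{-2180}} = \frac{2281111}{2 \left(\left(- \frac{1}{2180}\right) 15261\right)} = \frac{2281111}{2 \left(- \frac{15261}{2180}\right)} = \frac{2281111}{2} \left(- \frac{2180}{15261}\right) = - \frac{2486410990}{15261}$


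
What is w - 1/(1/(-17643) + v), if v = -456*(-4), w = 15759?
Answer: 507137698086/32180831 ≈ 15759.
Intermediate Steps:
v = 1824
w - 1/(1/(-17643) + v) = 15759 - 1/(1/(-17643) + 1824) = 15759 - 1/(-1/17643 + 1824) = 15759 - 1/32180831/17643 = 15759 - 1*17643/32180831 = 15759 - 17643/32180831 = 507137698086/32180831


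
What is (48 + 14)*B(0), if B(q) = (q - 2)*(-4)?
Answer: 496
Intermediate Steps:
B(q) = 8 - 4*q (B(q) = (-2 + q)*(-4) = 8 - 4*q)
(48 + 14)*B(0) = (48 + 14)*(8 - 4*0) = 62*(8 + 0) = 62*8 = 496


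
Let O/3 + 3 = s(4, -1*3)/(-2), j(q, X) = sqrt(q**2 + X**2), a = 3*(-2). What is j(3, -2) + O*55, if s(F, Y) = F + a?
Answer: -330 + sqrt(13) ≈ -326.39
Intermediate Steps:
a = -6
j(q, X) = sqrt(X**2 + q**2)
s(F, Y) = -6 + F (s(F, Y) = F - 6 = -6 + F)
O = -6 (O = -9 + 3*((-6 + 4)/(-2)) = -9 + 3*(-2*(-1/2)) = -9 + 3*1 = -9 + 3 = -6)
j(3, -2) + O*55 = sqrt((-2)**2 + 3**2) - 6*55 = sqrt(4 + 9) - 330 = sqrt(13) - 330 = -330 + sqrt(13)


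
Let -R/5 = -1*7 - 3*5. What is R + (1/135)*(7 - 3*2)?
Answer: 14851/135 ≈ 110.01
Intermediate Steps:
R = 110 (R = -5*(-1*7 - 3*5) = -5*(-7 - 15) = -5*(-22) = 110)
R + (1/135)*(7 - 3*2) = 110 + (1/135)*(7 - 3*2) = 110 + (1*(1/135))*(7 - 6) = 110 + (1/135)*1 = 110 + 1/135 = 14851/135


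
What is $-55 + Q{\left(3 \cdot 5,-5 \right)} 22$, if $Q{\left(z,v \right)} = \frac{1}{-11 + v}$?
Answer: $- \frac{451}{8} \approx -56.375$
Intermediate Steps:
$-55 + Q{\left(3 \cdot 5,-5 \right)} 22 = -55 + \frac{1}{-11 - 5} \cdot 22 = -55 + \frac{1}{-16} \cdot 22 = -55 - \frac{11}{8} = - \frac{451}{8}$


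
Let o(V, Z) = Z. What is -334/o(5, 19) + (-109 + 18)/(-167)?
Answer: -54049/3173 ≈ -17.034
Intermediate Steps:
-334/o(5, 19) + (-109 + 18)/(-167) = -334/19 + (-109 + 18)/(-167) = -334*1/19 - 91*(-1/167) = -334/19 + 91/167 = -54049/3173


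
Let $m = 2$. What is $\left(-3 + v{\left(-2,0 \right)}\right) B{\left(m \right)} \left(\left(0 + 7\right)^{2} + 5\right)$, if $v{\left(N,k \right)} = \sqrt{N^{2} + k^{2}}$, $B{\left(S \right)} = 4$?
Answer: $-216$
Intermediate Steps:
$\left(-3 + v{\left(-2,0 \right)}\right) B{\left(m \right)} \left(\left(0 + 7\right)^{2} + 5\right) = \left(-3 + \sqrt{\left(-2\right)^{2} + 0^{2}}\right) 4 \left(\left(0 + 7\right)^{2} + 5\right) = \left(-3 + \sqrt{4 + 0}\right) 4 \left(7^{2} + 5\right) = \left(-3 + \sqrt{4}\right) 4 \left(49 + 5\right) = \left(-3 + 2\right) 4 \cdot 54 = \left(-1\right) 4 \cdot 54 = \left(-4\right) 54 = -216$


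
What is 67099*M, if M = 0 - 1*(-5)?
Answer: 335495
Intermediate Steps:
M = 5 (M = 0 + 5 = 5)
67099*M = 67099*5 = 335495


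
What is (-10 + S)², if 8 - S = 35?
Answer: 1369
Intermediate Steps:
S = -27 (S = 8 - 1*35 = 8 - 35 = -27)
(-10 + S)² = (-10 - 27)² = (-37)² = 1369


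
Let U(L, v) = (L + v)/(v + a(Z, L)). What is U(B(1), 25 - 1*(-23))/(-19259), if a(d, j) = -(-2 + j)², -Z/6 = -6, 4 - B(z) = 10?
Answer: 21/154072 ≈ 0.00013630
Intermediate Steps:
B(z) = -6 (B(z) = 4 - 1*10 = 4 - 10 = -6)
Z = 36 (Z = -6*(-6) = 36)
U(L, v) = (L + v)/(v - (-2 + L)²)
U(B(1), 25 - 1*(-23))/(-19259) = ((-6 + (25 - 1*(-23)))/((25 - 1*(-23)) - (-2 - 6)²))/(-19259) = ((-6 + (25 + 23))/((25 + 23) - 1*(-8)²))*(-1/19259) = ((-6 + 48)/(48 - 1*64))*(-1/19259) = (42/(48 - 64))*(-1/19259) = (42/(-16))*(-1/19259) = -1/16*42*(-1/19259) = -21/8*(-1/19259) = 21/154072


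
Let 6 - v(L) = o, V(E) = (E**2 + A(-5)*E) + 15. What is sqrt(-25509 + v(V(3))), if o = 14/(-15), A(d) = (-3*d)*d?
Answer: I*sqrt(5737965)/15 ≈ 159.69*I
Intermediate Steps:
A(d) = -3*d**2
o = -14/15 (o = 14*(-1/15) = -14/15 ≈ -0.93333)
V(E) = 15 + E**2 - 75*E (V(E) = (E**2 + (-3*(-5)**2)*E) + 15 = (E**2 + (-3*25)*E) + 15 = (E**2 - 75*E) + 15 = 15 + E**2 - 75*E)
v(L) = 104/15 (v(L) = 6 - 1*(-14/15) = 6 + 14/15 = 104/15)
sqrt(-25509 + v(V(3))) = sqrt(-25509 + 104/15) = sqrt(-382531/15) = I*sqrt(5737965)/15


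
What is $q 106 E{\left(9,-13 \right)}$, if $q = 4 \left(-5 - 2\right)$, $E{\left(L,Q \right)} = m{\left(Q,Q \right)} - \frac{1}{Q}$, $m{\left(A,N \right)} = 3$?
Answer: $- \frac{118720}{13} \approx -9132.3$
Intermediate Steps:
$E{\left(L,Q \right)} = 3 - \frac{1}{Q}$
$q = -28$ ($q = 4 \left(-7\right) = -28$)
$q 106 E{\left(9,-13 \right)} = \left(-28\right) 106 \left(3 - \frac{1}{-13}\right) = - 2968 \left(3 - - \frac{1}{13}\right) = - 2968 \left(3 + \frac{1}{13}\right) = \left(-2968\right) \frac{40}{13} = - \frac{118720}{13}$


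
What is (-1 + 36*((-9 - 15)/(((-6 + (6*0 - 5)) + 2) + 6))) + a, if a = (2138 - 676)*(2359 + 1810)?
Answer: 6095365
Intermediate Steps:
a = 6095078 (a = 1462*4169 = 6095078)
(-1 + 36*((-9 - 15)/(((-6 + (6*0 - 5)) + 2) + 6))) + a = (-1 + 36*((-9 - 15)/(((-6 + (6*0 - 5)) + 2) + 6))) + 6095078 = (-1 + 36*(-24/(((-6 + (0 - 5)) + 2) + 6))) + 6095078 = (-1 + 36*(-24/(((-6 - 5) + 2) + 6))) + 6095078 = (-1 + 36*(-24/((-11 + 2) + 6))) + 6095078 = (-1 + 36*(-24/(-9 + 6))) + 6095078 = (-1 + 36*(-24/(-3))) + 6095078 = (-1 + 36*(-24*(-⅓))) + 6095078 = (-1 + 36*8) + 6095078 = (-1 + 288) + 6095078 = 287 + 6095078 = 6095365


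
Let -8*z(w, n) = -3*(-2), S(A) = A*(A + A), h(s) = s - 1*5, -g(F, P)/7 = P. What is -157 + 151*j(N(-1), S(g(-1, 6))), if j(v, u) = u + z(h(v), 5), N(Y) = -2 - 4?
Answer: 2129831/4 ≈ 5.3246e+5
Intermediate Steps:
g(F, P) = -7*P
h(s) = -5 + s (h(s) = s - 5 = -5 + s)
S(A) = 2*A² (S(A) = A*(2*A) = 2*A²)
N(Y) = -6
z(w, n) = -¾ (z(w, n) = -(-3)*(-2)/8 = -⅛*6 = -¾)
j(v, u) = -¾ + u (j(v, u) = u - ¾ = -¾ + u)
-157 + 151*j(N(-1), S(g(-1, 6))) = -157 + 151*(-¾ + 2*(-7*6)²) = -157 + 151*(-¾ + 2*(-42)²) = -157 + 151*(-¾ + 2*1764) = -157 + 151*(-¾ + 3528) = -157 + 151*(14109/4) = -157 + 2130459/4 = 2129831/4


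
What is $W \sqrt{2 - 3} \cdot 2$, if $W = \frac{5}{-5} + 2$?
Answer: $2 i \approx 2.0 i$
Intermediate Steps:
$W = 1$ ($W = 5 \left(- \frac{1}{5}\right) + 2 = -1 + 2 = 1$)
$W \sqrt{2 - 3} \cdot 2 = 1 \sqrt{2 - 3} \cdot 2 = 1 \sqrt{-1} \cdot 2 = 1 i 2 = i 2 = 2 i$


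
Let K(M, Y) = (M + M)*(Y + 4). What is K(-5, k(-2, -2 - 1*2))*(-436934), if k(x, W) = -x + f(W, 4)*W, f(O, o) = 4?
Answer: -43693400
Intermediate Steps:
k(x, W) = -x + 4*W
K(M, Y) = 2*M*(4 + Y) (K(M, Y) = (2*M)*(4 + Y) = 2*M*(4 + Y))
K(-5, k(-2, -2 - 1*2))*(-436934) = (2*(-5)*(4 + (-1*(-2) + 4*(-2 - 1*2))))*(-436934) = (2*(-5)*(4 + (2 + 4*(-2 - 2))))*(-436934) = (2*(-5)*(4 + (2 + 4*(-4))))*(-436934) = (2*(-5)*(4 + (2 - 16)))*(-436934) = (2*(-5)*(4 - 14))*(-436934) = (2*(-5)*(-10))*(-436934) = 100*(-436934) = -43693400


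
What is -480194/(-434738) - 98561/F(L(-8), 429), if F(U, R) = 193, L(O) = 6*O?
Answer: -21377767288/41952217 ≈ -509.57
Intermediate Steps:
-480194/(-434738) - 98561/F(L(-8), 429) = -480194/(-434738) - 98561/193 = -480194*(-1/434738) - 98561*1/193 = 240097/217369 - 98561/193 = -21377767288/41952217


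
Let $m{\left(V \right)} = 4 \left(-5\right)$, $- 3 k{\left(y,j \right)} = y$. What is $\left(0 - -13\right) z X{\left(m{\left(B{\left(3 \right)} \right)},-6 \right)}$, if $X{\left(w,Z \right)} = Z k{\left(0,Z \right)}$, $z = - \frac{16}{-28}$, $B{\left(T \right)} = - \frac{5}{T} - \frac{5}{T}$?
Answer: $0$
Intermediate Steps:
$k{\left(y,j \right)} = - \frac{y}{3}$
$B{\left(T \right)} = - \frac{10}{T}$
$z = \frac{4}{7}$ ($z = \left(-16\right) \left(- \frac{1}{28}\right) = \frac{4}{7} \approx 0.57143$)
$m{\left(V \right)} = -20$
$X{\left(w,Z \right)} = 0$ ($X{\left(w,Z \right)} = Z \left(\left(- \frac{1}{3}\right) 0\right) = Z 0 = 0$)
$\left(0 - -13\right) z X{\left(m{\left(B{\left(3 \right)} \right)},-6 \right)} = \left(0 - -13\right) \frac{4}{7} \cdot 0 = \left(0 + 13\right) \frac{4}{7} \cdot 0 = 13 \cdot \frac{4}{7} \cdot 0 = \frac{52}{7} \cdot 0 = 0$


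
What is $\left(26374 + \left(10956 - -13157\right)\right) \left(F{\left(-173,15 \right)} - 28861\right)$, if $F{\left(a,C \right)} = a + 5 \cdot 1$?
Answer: $-1465587123$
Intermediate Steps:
$F{\left(a,C \right)} = 5 + a$ ($F{\left(a,C \right)} = a + 5 = 5 + a$)
$\left(26374 + \left(10956 - -13157\right)\right) \left(F{\left(-173,15 \right)} - 28861\right) = \left(26374 + \left(10956 - -13157\right)\right) \left(\left(5 - 173\right) - 28861\right) = \left(26374 + \left(10956 + 13157\right)\right) \left(-168 - 28861\right) = \left(26374 + 24113\right) \left(-29029\right) = 50487 \left(-29029\right) = -1465587123$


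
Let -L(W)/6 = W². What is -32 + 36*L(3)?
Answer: -1976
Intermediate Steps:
L(W) = -6*W²
-32 + 36*L(3) = -32 + 36*(-6*3²) = -32 + 36*(-6*9) = -32 + 36*(-54) = -32 - 1944 = -1976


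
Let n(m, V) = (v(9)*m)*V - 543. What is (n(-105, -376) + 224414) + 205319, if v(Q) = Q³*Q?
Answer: 259457470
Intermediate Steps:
v(Q) = Q⁴
n(m, V) = -543 + 6561*V*m (n(m, V) = (9⁴*m)*V - 543 = (6561*m)*V - 543 = 6561*V*m - 543 = -543 + 6561*V*m)
(n(-105, -376) + 224414) + 205319 = ((-543 + 6561*(-376)*(-105)) + 224414) + 205319 = ((-543 + 259028280) + 224414) + 205319 = (259027737 + 224414) + 205319 = 259252151 + 205319 = 259457470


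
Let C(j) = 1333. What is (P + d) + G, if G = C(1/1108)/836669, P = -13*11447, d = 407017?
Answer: 216032957147/836669 ≈ 2.5821e+5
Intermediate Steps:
P = -148811
G = 1333/836669 ≈ 0.0015932
(P + d) + G = (-148811 + 407017) + 1333/836669 = 258206 + 1333/836669 = 216032957147/836669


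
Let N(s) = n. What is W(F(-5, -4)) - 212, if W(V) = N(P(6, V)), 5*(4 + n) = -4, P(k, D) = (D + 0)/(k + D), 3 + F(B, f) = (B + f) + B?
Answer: -1084/5 ≈ -216.80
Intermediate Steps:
F(B, f) = -3 + f + 2*B (F(B, f) = -3 + ((B + f) + B) = -3 + (f + 2*B) = -3 + f + 2*B)
P(k, D) = D/(D + k)
n = -24/5 (n = -4 + (⅕)*(-4) = -4 - ⅘ = -24/5 ≈ -4.8000)
N(s) = -24/5
W(V) = -24/5
W(F(-5, -4)) - 212 = -24/5 - 212 = -1084/5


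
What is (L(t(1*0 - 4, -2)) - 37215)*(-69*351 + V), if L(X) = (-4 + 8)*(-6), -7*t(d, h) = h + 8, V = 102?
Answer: 898092963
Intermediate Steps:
t(d, h) = -8/7 - h/7 (t(d, h) = -(h + 8)/7 = -(8 + h)/7 = -8/7 - h/7)
L(X) = -24 (L(X) = 4*(-6) = -24)
(L(t(1*0 - 4, -2)) - 37215)*(-69*351 + V) = (-24 - 37215)*(-69*351 + 102) = -37239*(-24219 + 102) = -37239*(-24117) = 898092963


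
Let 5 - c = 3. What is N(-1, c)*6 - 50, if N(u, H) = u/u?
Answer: -44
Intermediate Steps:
c = 2 (c = 5 - 1*3 = 5 - 3 = 2)
N(u, H) = 1
N(-1, c)*6 - 50 = 1*6 - 50 = 6 - 50 = -44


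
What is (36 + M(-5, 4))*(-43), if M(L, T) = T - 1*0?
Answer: -1720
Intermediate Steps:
M(L, T) = T (M(L, T) = T + 0 = T)
(36 + M(-5, 4))*(-43) = (36 + 4)*(-43) = 40*(-43) = -1720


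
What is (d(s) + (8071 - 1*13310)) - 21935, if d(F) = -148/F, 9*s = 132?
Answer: -299025/11 ≈ -27184.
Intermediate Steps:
s = 44/3 (s = (⅑)*132 = 44/3 ≈ 14.667)
(d(s) + (8071 - 1*13310)) - 21935 = (-148/44/3 + (8071 - 1*13310)) - 21935 = (-148*3/44 + (8071 - 13310)) - 21935 = (-111/11 - 5239) - 21935 = -57740/11 - 21935 = -299025/11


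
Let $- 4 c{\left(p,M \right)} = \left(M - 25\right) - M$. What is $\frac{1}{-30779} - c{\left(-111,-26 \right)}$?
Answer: $- \frac{769479}{123116} \approx -6.25$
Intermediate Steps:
$c{\left(p,M \right)} = \frac{25}{4}$ ($c{\left(p,M \right)} = - \frac{\left(M - 25\right) - M}{4} = - \frac{\left(-25 + M\right) - M}{4} = \left(- \frac{1}{4}\right) \left(-25\right) = \frac{25}{4}$)
$\frac{1}{-30779} - c{\left(-111,-26 \right)} = \frac{1}{-30779} - \frac{25}{4} = - \frac{1}{30779} - \frac{25}{4} = - \frac{769479}{123116}$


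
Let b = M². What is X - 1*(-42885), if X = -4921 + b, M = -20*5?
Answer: 47964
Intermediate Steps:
M = -100
b = 10000 (b = (-100)² = 10000)
X = 5079 (X = -4921 + 10000 = 5079)
X - 1*(-42885) = 5079 - 1*(-42885) = 5079 + 42885 = 47964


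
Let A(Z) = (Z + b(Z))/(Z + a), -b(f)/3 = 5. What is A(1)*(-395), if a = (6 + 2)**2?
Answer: 1106/13 ≈ 85.077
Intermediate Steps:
b(f) = -15 (b(f) = -3*5 = -15)
a = 64 (a = 8**2 = 64)
A(Z) = (-15 + Z)/(64 + Z) (A(Z) = (Z - 15)/(Z + 64) = (-15 + Z)/(64 + Z))
A(1)*(-395) = ((-15 + 1)/(64 + 1))*(-395) = (-14/65)*(-395) = ((1/65)*(-14))*(-395) = -14/65*(-395) = 1106/13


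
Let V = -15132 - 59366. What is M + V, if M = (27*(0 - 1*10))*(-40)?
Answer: -63698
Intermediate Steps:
V = -74498
M = 10800 (M = (27*(0 - 10))*(-40) = (27*(-10))*(-40) = -270*(-40) = 10800)
M + V = 10800 - 74498 = -63698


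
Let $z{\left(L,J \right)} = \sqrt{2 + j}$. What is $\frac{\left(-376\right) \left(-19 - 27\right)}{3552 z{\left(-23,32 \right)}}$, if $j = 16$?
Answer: $\frac{1081 \sqrt{2}}{1332} \approx 1.1477$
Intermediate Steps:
$z{\left(L,J \right)} = 3 \sqrt{2}$ ($z{\left(L,J \right)} = \sqrt{2 + 16} = \sqrt{18} = 3 \sqrt{2}$)
$\frac{\left(-376\right) \left(-19 - 27\right)}{3552 z{\left(-23,32 \right)}} = \frac{\left(-376\right) \left(-19 - 27\right)}{3552 \cdot 3 \sqrt{2}} = \frac{\left(-376\right) \left(-46\right)}{10656 \sqrt{2}} = 17296 \frac{\sqrt{2}}{21312} = \frac{1081 \sqrt{2}}{1332}$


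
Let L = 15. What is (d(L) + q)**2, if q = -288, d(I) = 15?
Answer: 74529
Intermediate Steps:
(d(L) + q)**2 = (15 - 288)**2 = (-273)**2 = 74529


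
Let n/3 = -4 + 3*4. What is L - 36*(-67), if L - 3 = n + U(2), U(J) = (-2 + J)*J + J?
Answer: 2441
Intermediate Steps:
n = 24 (n = 3*(-4 + 3*4) = 3*(-4 + 12) = 3*8 = 24)
U(J) = J + J*(-2 + J) (U(J) = J*(-2 + J) + J = J + J*(-2 + J))
L = 29 (L = 3 + (24 + 2*(-1 + 2)) = 3 + (24 + 2*1) = 3 + (24 + 2) = 3 + 26 = 29)
L - 36*(-67) = 29 - 36*(-67) = 29 + 2412 = 2441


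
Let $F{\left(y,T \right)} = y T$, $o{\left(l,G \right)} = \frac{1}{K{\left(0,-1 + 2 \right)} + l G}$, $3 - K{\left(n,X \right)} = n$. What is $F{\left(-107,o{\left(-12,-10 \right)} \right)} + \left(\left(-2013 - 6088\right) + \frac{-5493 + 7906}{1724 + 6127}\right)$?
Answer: $- \frac{869273359}{107297} \approx -8101.6$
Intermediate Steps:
$K{\left(n,X \right)} = 3 - n$
$o{\left(l,G \right)} = \frac{1}{3 + G l}$ ($o{\left(l,G \right)} = \frac{1}{\left(3 - 0\right) + l G} = \frac{1}{\left(3 + 0\right) + G l} = \frac{1}{3 + G l}$)
$F{\left(y,T \right)} = T y$
$F{\left(-107,o{\left(-12,-10 \right)} \right)} + \left(\left(-2013 - 6088\right) + \frac{-5493 + 7906}{1724 + 6127}\right) = \frac{1}{3 - -120} \left(-107\right) + \left(\left(-2013 - 6088\right) + \frac{-5493 + 7906}{1724 + 6127}\right) = \frac{1}{3 + 120} \left(-107\right) - \left(8101 - \frac{2413}{7851}\right) = \frac{1}{123} \left(-107\right) + \left(-8101 + 2413 \cdot \frac{1}{7851}\right) = \frac{1}{123} \left(-107\right) + \left(-8101 + \frac{2413}{7851}\right) = - \frac{107}{123} - \frac{63598538}{7851} = - \frac{869273359}{107297}$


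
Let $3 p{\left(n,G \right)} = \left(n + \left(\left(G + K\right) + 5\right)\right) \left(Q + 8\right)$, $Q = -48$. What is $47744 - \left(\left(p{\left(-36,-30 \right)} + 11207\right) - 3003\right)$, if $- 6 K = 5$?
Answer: $\frac{348440}{9} \approx 38716.0$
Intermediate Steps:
$K = - \frac{5}{6}$ ($K = \left(- \frac{1}{6}\right) 5 = - \frac{5}{6} \approx -0.83333$)
$p{\left(n,G \right)} = - \frac{500}{9} - \frac{40 G}{3} - \frac{40 n}{3}$ ($p{\left(n,G \right)} = \frac{\left(n + \left(\left(G - \frac{5}{6}\right) + 5\right)\right) \left(-48 + 8\right)}{3} = \frac{\left(n + \left(\left(- \frac{5}{6} + G\right) + 5\right)\right) \left(-40\right)}{3} = \frac{\left(n + \left(\frac{25}{6} + G\right)\right) \left(-40\right)}{3} = \frac{\left(\frac{25}{6} + G + n\right) \left(-40\right)}{3} = \frac{- \frac{500}{3} - 40 G - 40 n}{3} = - \frac{500}{9} - \frac{40 G}{3} - \frac{40 n}{3}$)
$47744 - \left(\left(p{\left(-36,-30 \right)} + 11207\right) - 3003\right) = 47744 - \left(\left(\left(- \frac{500}{9} - -400 - -480\right) + 11207\right) - 3003\right) = 47744 - \left(\left(\left(- \frac{500}{9} + 400 + 480\right) + 11207\right) - 3003\right) = 47744 - \left(\left(\frac{7420}{9} + 11207\right) - 3003\right) = 47744 - \left(\frac{108283}{9} - 3003\right) = 47744 - \frac{81256}{9} = \frac{348440}{9}$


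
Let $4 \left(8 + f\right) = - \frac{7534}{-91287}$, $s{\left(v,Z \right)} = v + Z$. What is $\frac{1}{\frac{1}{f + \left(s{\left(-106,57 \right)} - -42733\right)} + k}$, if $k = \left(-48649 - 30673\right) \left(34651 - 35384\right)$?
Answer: $\frac{7791531791}{453023235504122140} \approx 1.7199 \cdot 10^{-8}$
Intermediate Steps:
$s{\left(v,Z \right)} = Z + v$
$k = 58143026$ ($k = \left(-79322\right) \left(-733\right) = 58143026$)
$f = - \frac{1456825}{182574}$ ($f = -8 + \frac{\left(-7534\right) \frac{1}{-91287}}{4} = -8 + \frac{\left(-7534\right) \left(- \frac{1}{91287}\right)}{4} = -8 + \frac{1}{4} \cdot \frac{7534}{91287} = -8 + \frac{3767}{182574} = - \frac{1456825}{182574} \approx -7.9794$)
$\frac{1}{\frac{1}{f + \left(s{\left(-106,57 \right)} - -42733\right)} + k} = \frac{1}{\frac{1}{- \frac{1456825}{182574} + \left(\left(57 - 106\right) - -42733\right)} + 58143026} = \frac{1}{\frac{1}{- \frac{1456825}{182574} + \left(-49 + 42733\right)} + 58143026} = \frac{1}{\frac{1}{- \frac{1456825}{182574} + 42684} + 58143026} = \frac{1}{\frac{1}{\frac{7791531791}{182574}} + 58143026} = \frac{1}{\frac{182574}{7791531791} + 58143026} = \frac{1}{\frac{453023235504122140}{7791531791}} = \frac{7791531791}{453023235504122140}$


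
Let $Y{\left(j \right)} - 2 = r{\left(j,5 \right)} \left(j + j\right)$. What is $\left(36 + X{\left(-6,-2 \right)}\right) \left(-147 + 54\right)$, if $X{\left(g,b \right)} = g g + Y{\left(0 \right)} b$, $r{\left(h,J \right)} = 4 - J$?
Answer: $-6324$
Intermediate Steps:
$Y{\left(j \right)} = 2 - 2 j$ ($Y{\left(j \right)} = 2 + \left(4 - 5\right) \left(j + j\right) = 2 + \left(4 - 5\right) 2 j = 2 - 2 j$)
$X{\left(g,b \right)} = g^{2} + 2 b$ ($X{\left(g,b \right)} = g g + \left(2 - 0\right) b = g^{2} + \left(2 + 0\right) b = g^{2} + 2 b$)
$\left(36 + X{\left(-6,-2 \right)}\right) \left(-147 + 54\right) = \left(36 + \left(\left(-6\right)^{2} + 2 \left(-2\right)\right)\right) \left(-147 + 54\right) = \left(36 + \left(36 - 4\right)\right) \left(-93\right) = \left(36 + 32\right) \left(-93\right) = 68 \left(-93\right) = -6324$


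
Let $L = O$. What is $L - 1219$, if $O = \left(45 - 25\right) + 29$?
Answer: $-1170$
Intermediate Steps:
$O = 49$ ($O = 20 + 29 = 49$)
$L = 49$
$L - 1219 = 49 - 1219 = -1170$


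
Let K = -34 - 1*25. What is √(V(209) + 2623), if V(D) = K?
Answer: 2*√641 ≈ 50.636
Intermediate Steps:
K = -59 (K = -34 - 25 = -59)
V(D) = -59
√(V(209) + 2623) = √(-59 + 2623) = √2564 = 2*√641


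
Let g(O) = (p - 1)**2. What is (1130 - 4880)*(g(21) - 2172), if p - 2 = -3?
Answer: 8130000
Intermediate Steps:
p = -1 (p = 2 - 3 = -1)
g(O) = 4 (g(O) = (-1 - 1)**2 = (-2)**2 = 4)
(1130 - 4880)*(g(21) - 2172) = (1130 - 4880)*(4 - 2172) = -3750*(-2168) = 8130000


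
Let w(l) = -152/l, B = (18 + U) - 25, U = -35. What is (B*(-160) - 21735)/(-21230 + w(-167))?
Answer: 2507505/3545258 ≈ 0.70728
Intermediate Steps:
B = -42 (B = (18 - 35) - 25 = -17 - 25 = -42)
(B*(-160) - 21735)/(-21230 + w(-167)) = (-42*(-160) - 21735)/(-21230 - 152/(-167)) = (6720 - 21735)/(-21230 - 152*(-1/167)) = -15015/(-21230 + 152/167) = -15015/(-3545258/167) = -15015*(-167/3545258) = 2507505/3545258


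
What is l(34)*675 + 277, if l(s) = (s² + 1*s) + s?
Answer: 826477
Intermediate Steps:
l(s) = s² + 2*s (l(s) = (s² + s) + s = (s + s²) + s = s² + 2*s)
l(34)*675 + 277 = (34*(2 + 34))*675 + 277 = (34*36)*675 + 277 = 1224*675 + 277 = 826200 + 277 = 826477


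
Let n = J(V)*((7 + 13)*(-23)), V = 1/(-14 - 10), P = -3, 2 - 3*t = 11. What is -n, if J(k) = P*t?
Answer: 4140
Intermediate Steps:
t = -3 (t = 2/3 - 1/3*11 = 2/3 - 11/3 = -3)
V = -1/24 (V = 1/(-24) = -1/24 ≈ -0.041667)
J(k) = 9 (J(k) = -3*(-3) = 9)
n = -4140 (n = 9*((7 + 13)*(-23)) = 9*(20*(-23)) = 9*(-460) = -4140)
-n = -1*(-4140) = 4140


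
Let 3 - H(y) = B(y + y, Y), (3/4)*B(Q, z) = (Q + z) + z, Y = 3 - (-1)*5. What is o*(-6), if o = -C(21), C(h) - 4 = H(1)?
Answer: -102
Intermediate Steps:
Y = 8 (Y = 3 - 1*(-5) = 3 + 5 = 8)
B(Q, z) = 4*Q/3 + 8*z/3 (B(Q, z) = 4*((Q + z) + z)/3 = 4*(Q + 2*z)/3 = 4*Q/3 + 8*z/3)
H(y) = -55/3 - 8*y/3 (H(y) = 3 - (4*(y + y)/3 + (8/3)*8) = 3 - (4*(2*y)/3 + 64/3) = 3 - (8*y/3 + 64/3) = 3 - (64/3 + 8*y/3) = 3 + (-64/3 - 8*y/3) = -55/3 - 8*y/3)
C(h) = -17 (C(h) = 4 + (-55/3 - 8/3*1) = 4 + (-55/3 - 8/3) = 4 - 21 = -17)
o = 17 (o = -1*(-17) = 17)
o*(-6) = 17*(-6) = -102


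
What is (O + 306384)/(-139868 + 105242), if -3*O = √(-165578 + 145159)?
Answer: -51064/5771 + I*√20419/103878 ≈ -8.8484 + 0.0013756*I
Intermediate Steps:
O = -I*√20419/3 (O = -√(-165578 + 145159)/3 = -I*√20419/3 ≈ -47.632*I)
(O + 306384)/(-139868 + 105242) = (-I*√20419/3 + 306384)/(-139868 + 105242) = (306384 - I*√20419/3)/(-34626) = (306384 - I*√20419/3)*(-1/34626) = -51064/5771 + I*√20419/103878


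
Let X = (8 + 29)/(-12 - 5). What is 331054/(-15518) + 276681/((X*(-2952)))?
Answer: 6138510965/282489672 ≈ 21.730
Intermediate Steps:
X = -37/17 (X = 37/(-17) = 37*(-1/17) = -37/17 ≈ -2.1765)
331054/(-15518) + 276681/((X*(-2952))) = 331054/(-15518) + 276681/((-37/17*(-2952))) = 331054*(-1/15518) + 276681/(109224/17) = -165527/7759 + 276681*(17/109224) = -165527/7759 + 1567859/36408 = 6138510965/282489672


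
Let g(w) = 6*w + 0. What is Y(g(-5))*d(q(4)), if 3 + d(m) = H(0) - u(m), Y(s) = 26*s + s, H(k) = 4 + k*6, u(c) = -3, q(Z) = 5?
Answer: -3240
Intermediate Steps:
g(w) = 6*w
H(k) = 4 + 6*k
Y(s) = 27*s
d(m) = 4 (d(m) = -3 + ((4 + 6*0) - 1*(-3)) = -3 + ((4 + 0) + 3) = -3 + (4 + 3) = -3 + 7 = 4)
Y(g(-5))*d(q(4)) = (27*(6*(-5)))*4 = (27*(-30))*4 = -810*4 = -3240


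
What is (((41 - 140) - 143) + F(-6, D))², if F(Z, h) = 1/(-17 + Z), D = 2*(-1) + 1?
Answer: 30991489/529 ≈ 58585.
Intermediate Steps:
D = -1 (D = -2 + 1 = -1)
(((41 - 140) - 143) + F(-6, D))² = (((41 - 140) - 143) + 1/(-17 - 6))² = ((-99 - 143) + 1/(-23))² = (-242 - 1/23)² = (-5567/23)² = 30991489/529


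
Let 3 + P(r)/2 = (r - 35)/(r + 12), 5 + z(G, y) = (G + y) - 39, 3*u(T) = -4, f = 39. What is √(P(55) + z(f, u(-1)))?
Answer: I*√474159/201 ≈ 3.4258*I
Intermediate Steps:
u(T) = -4/3 (u(T) = (⅓)*(-4) = -4/3)
z(G, y) = -44 + G + y (z(G, y) = -5 + ((G + y) - 39) = -5 + (-39 + G + y) = -44 + G + y)
P(r) = -6 + 2*(-35 + r)/(12 + r) (P(r) = -6 + 2*((r - 35)/(r + 12)) = -6 + 2*((-35 + r)/(12 + r)) = -6 + 2*(-35 + r)/(12 + r))
√(P(55) + z(f, u(-1))) = √(2*(-71 - 2*55)/(12 + 55) + (-44 + 39 - 4/3)) = √(2*(-71 - 110)/67 - 19/3) = √(2*(1/67)*(-181) - 19/3) = √(-362/67 - 19/3) = √(-2359/201) = I*√474159/201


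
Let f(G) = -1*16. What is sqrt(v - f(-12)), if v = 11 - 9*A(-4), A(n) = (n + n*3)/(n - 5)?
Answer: sqrt(11) ≈ 3.3166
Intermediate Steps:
f(G) = -16
A(n) = 4*n/(-5 + n) (A(n) = (n + 3*n)/(-5 + n) = (4*n)/(-5 + n) = 4*n/(-5 + n))
v = -5 (v = 11 - 36*(-4)/(-5 - 4) = 11 - 36*(-4)/(-9) = 11 - 36*(-4)*(-1)/9 = 11 - 9*16/9 = 11 - 16 = -5)
sqrt(v - f(-12)) = sqrt(-5 - 1*(-16)) = sqrt(-5 + 16) = sqrt(11)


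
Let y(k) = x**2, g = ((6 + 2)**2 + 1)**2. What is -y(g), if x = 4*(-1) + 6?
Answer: -4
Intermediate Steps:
x = 2 (x = -4 + 6 = 2)
g = 4225 (g = (8**2 + 1)**2 = (64 + 1)**2 = 65**2 = 4225)
y(k) = 4 (y(k) = 2**2 = 4)
-y(g) = -1*4 = -4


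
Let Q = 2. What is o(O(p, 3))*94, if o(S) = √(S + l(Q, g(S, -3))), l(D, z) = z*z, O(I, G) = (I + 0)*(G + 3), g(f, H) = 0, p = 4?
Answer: 188*√6 ≈ 460.50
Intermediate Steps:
O(I, G) = I*(3 + G)
l(D, z) = z²
o(S) = √S (o(S) = √(S + 0²) = √(S + 0) = √S)
o(O(p, 3))*94 = √(4*(3 + 3))*94 = √(4*6)*94 = √24*94 = (2*√6)*94 = 188*√6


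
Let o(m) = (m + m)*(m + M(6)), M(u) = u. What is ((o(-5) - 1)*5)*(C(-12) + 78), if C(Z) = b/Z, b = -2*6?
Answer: -4345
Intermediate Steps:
b = -12
C(Z) = -12/Z
o(m) = 2*m*(6 + m) (o(m) = (m + m)*(m + 6) = (2*m)*(6 + m) = 2*m*(6 + m))
((o(-5) - 1)*5)*(C(-12) + 78) = ((2*(-5)*(6 - 5) - 1)*5)*(-12/(-12) + 78) = ((2*(-5)*1 - 1)*5)*(-12*(-1/12) + 78) = ((-10 - 1)*5)*(1 + 78) = -11*5*79 = -55*79 = -4345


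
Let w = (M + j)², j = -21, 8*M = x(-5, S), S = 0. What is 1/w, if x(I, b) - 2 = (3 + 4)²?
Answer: 64/13689 ≈ 0.0046753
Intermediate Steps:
x(I, b) = 51 (x(I, b) = 2 + (3 + 4)² = 2 + 7² = 2 + 49 = 51)
M = 51/8 (M = (⅛)*51 = 51/8 ≈ 6.3750)
w = 13689/64 (w = (51/8 - 21)² = (-117/8)² = 13689/64 ≈ 213.89)
1/w = 1/(13689/64) = 64/13689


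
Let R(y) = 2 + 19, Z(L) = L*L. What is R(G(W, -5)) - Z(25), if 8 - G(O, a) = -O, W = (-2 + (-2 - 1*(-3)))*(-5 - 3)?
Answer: -604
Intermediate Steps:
W = 8 (W = (-2 + (-2 + 3))*(-8) = (-2 + 1)*(-8) = -1*(-8) = 8)
Z(L) = L²
G(O, a) = 8 + O (G(O, a) = 8 - (-1)*O = 8 + O)
R(y) = 21
R(G(W, -5)) - Z(25) = 21 - 1*25² = 21 - 1*625 = 21 - 625 = -604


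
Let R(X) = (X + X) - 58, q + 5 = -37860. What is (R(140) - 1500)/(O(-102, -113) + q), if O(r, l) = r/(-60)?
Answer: 4260/126211 ≈ 0.033753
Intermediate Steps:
q = -37865 (q = -5 - 37860 = -37865)
O(r, l) = -r/60 (O(r, l) = r*(-1/60) = -r/60)
R(X) = -58 + 2*X (R(X) = 2*X - 58 = -58 + 2*X)
(R(140) - 1500)/(O(-102, -113) + q) = ((-58 + 2*140) - 1500)/(-1/60*(-102) - 37865) = ((-58 + 280) - 1500)/(17/10 - 37865) = (222 - 1500)/(-378633/10) = -1278*(-10/378633) = 4260/126211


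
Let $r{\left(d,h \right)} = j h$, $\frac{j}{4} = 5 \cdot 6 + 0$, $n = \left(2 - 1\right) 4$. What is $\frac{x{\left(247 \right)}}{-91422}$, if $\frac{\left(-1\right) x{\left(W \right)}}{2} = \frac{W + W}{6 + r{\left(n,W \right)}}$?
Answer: $\frac{247}{677574153} \approx 3.6454 \cdot 10^{-7}$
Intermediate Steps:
$n = 4$ ($n = 1 \cdot 4 = 4$)
$j = 120$ ($j = 4 \left(5 \cdot 6 + 0\right) = 4 \left(30 + 0\right) = 4 \cdot 30 = 120$)
$r{\left(d,h \right)} = 120 h$
$x{\left(W \right)} = - \frac{4 W}{6 + 120 W}$ ($x{\left(W \right)} = - 2 \frac{W + W}{6 + 120 W} = - 2 \frac{2 W}{6 + 120 W} = - \frac{4 W}{6 + 120 W}$)
$\frac{x{\left(247 \right)}}{-91422} = \frac{\left(-2\right) 247 \frac{1}{3 + 60 \cdot 247}}{-91422} = \left(-2\right) 247 \frac{1}{3 + 14820} \left(- \frac{1}{91422}\right) = \left(-2\right) 247 \cdot \frac{1}{14823} \left(- \frac{1}{91422}\right) = \left(- \frac{494}{14823}\right) \left(- \frac{1}{91422}\right) = \frac{247}{677574153}$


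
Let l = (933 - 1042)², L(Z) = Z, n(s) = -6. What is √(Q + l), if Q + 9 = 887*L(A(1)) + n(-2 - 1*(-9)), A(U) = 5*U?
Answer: √16301 ≈ 127.68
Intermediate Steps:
l = 11881 (l = (-109)² = 11881)
Q = 4420 (Q = -9 + (887*(5*1) - 6) = -9 + (887*5 - 6) = -9 + (4435 - 6) = -9 + 4429 = 4420)
√(Q + l) = √(4420 + 11881) = √16301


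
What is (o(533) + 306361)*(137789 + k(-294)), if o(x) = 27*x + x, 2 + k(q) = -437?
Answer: 44128494750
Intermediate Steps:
k(q) = -439 (k(q) = -2 - 437 = -439)
o(x) = 28*x
(o(533) + 306361)*(137789 + k(-294)) = (28*533 + 306361)*(137789 - 439) = (14924 + 306361)*137350 = 321285*137350 = 44128494750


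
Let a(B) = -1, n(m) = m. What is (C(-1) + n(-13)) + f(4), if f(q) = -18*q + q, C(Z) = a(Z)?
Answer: -82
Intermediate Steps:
C(Z) = -1
f(q) = -17*q
(C(-1) + n(-13)) + f(4) = (-1 - 13) - 17*4 = -14 - 68 = -82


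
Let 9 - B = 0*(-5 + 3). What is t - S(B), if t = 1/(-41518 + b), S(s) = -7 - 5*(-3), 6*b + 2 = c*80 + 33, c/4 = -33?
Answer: -2077102/259637 ≈ -8.0000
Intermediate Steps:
c = -132 (c = 4*(-33) = -132)
B = 9 (B = 9 - 0*(-5 + 3) = 9 - 0*(-2) = 9 - 1*0 = 9 + 0 = 9)
b = -10529/6 (b = -⅓ + (-132*80 + 33)/6 = -⅓ + (-10560 + 33)/6 = -⅓ + (⅙)*(-10527) = -⅓ - 3509/2 = -10529/6 ≈ -1754.8)
S(s) = 8 (S(s) = -7 + 15 = 8)
t = -6/259637 (t = 1/(-41518 - 10529/6) = 1/(-259637/6) = -6/259637 ≈ -2.3109e-5)
t - S(B) = -6/259637 - 1*8 = -6/259637 - 8 = -2077102/259637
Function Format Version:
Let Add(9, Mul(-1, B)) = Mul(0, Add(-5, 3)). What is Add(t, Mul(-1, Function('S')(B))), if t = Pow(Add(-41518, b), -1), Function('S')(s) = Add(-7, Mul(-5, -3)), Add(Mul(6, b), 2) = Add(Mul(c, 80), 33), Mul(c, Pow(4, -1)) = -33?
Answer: Rational(-2077102, 259637) ≈ -8.0000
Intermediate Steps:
c = -132 (c = Mul(4, -33) = -132)
B = 9 (B = Add(9, Mul(-1, Mul(0, Add(-5, 3)))) = Add(9, Mul(-1, Mul(0, -2))) = Add(9, Mul(-1, 0)) = Add(9, 0) = 9)
b = Rational(-10529, 6) (b = Add(Rational(-1, 3), Mul(Rational(1, 6), Add(Mul(-132, 80), 33))) = Add(Rational(-1, 3), Mul(Rational(1, 6), Add(-10560, 33))) = Add(Rational(-1, 3), Mul(Rational(1, 6), -10527)) = Add(Rational(-1, 3), Rational(-3509, 2)) = Rational(-10529, 6) ≈ -1754.8)
Function('S')(s) = 8 (Function('S')(s) = Add(-7, 15) = 8)
t = Rational(-6, 259637) (t = Pow(Add(-41518, Rational(-10529, 6)), -1) = Pow(Rational(-259637, 6), -1) = Rational(-6, 259637) ≈ -2.3109e-5)
Add(t, Mul(-1, Function('S')(B))) = Add(Rational(-6, 259637), Mul(-1, 8)) = Add(Rational(-6, 259637), -8) = Rational(-2077102, 259637)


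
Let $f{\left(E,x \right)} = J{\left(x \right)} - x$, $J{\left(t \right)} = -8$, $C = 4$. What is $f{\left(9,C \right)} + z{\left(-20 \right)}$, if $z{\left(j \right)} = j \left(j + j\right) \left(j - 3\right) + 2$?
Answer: $-18410$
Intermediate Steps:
$f{\left(E,x \right)} = -8 - x$
$z{\left(j \right)} = 2 + 2 j^{2} \left(-3 + j\right)$ ($z{\left(j \right)} = j 2 j \left(-3 + j\right) + 2 = 2 j^{2} \left(-3 + j\right) + 2 = 2 + 2 j^{2} \left(-3 + j\right)$)
$f{\left(9,C \right)} + z{\left(-20 \right)} = \left(-8 - 4\right) + \left(2 - 6 \left(-20\right)^{2} + 2 \left(-20\right)^{3}\right) = \left(-8 - 4\right) + \left(2 - 2400 + 2 \left(-8000\right)\right) = -12 - 18398 = -18410$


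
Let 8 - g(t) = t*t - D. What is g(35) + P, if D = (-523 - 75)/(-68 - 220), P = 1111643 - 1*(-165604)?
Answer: 183748619/144 ≈ 1.2760e+6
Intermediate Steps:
P = 1277247 (P = 1111643 + 165604 = 1277247)
D = 299/144 (D = -598/(-288) = -598*(-1/288) = 299/144 ≈ 2.0764)
g(t) = 1451/144 - t² (g(t) = 8 - (t*t - 1*299/144) = 8 - (t² - 299/144) = 8 - (-299/144 + t²) = 8 + (299/144 - t²) = 1451/144 - t²)
g(35) + P = (1451/144 - 1*35²) + 1277247 = (1451/144 - 1*1225) + 1277247 = (1451/144 - 1225) + 1277247 = -174949/144 + 1277247 = 183748619/144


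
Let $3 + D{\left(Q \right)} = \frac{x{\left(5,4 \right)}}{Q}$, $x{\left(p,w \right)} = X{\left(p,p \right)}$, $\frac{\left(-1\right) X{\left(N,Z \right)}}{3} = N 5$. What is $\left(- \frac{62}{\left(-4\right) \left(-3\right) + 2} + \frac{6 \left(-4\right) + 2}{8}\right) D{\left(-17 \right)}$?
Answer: $- \frac{1206}{119} \approx -10.134$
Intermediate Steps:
$X{\left(N,Z \right)} = - 15 N$ ($X{\left(N,Z \right)} = - 3 N 5 = - 3 \cdot 5 N = - 15 N$)
$x{\left(p,w \right)} = - 15 p$
$D{\left(Q \right)} = -3 - \frac{75}{Q}$ ($D{\left(Q \right)} = -3 + \frac{\left(-15\right) 5}{Q} = -3 - \frac{75}{Q}$)
$\left(- \frac{62}{\left(-4\right) \left(-3\right) + 2} + \frac{6 \left(-4\right) + 2}{8}\right) D{\left(-17 \right)} = \left(- \frac{62}{\left(-4\right) \left(-3\right) + 2} + \frac{6 \left(-4\right) + 2}{8}\right) \left(-3 - \frac{75}{-17}\right) = \left(- \frac{62}{12 + 2} + \left(-24 + 2\right) \frac{1}{8}\right) \left(-3 - - \frac{75}{17}\right) = \left(- \frac{62}{14} - \frac{11}{4}\right) \left(-3 + \frac{75}{17}\right) = \left(\left(-62\right) \frac{1}{14} - \frac{11}{4}\right) \frac{24}{17} = \left(- \frac{31}{7} - \frac{11}{4}\right) \frac{24}{17} = \left(- \frac{201}{28}\right) \frac{24}{17} = - \frac{1206}{119}$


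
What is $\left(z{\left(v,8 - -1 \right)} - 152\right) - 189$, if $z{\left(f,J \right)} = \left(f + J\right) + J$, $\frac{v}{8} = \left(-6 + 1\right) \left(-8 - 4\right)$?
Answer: $157$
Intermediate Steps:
$v = 480$ ($v = 8 \left(-6 + 1\right) \left(-8 - 4\right) = 8 \left(\left(-5\right) \left(-12\right)\right) = 8 \cdot 60 = 480$)
$z{\left(f,J \right)} = f + 2 J$ ($z{\left(f,J \right)} = \left(J + f\right) + J = f + 2 J$)
$\left(z{\left(v,8 - -1 \right)} - 152\right) - 189 = \left(\left(480 + 2 \left(8 - -1\right)\right) - 152\right) - 189 = \left(\left(480 + 2 \left(8 + 1\right)\right) - 152\right) - 189 = \left(\left(480 + 2 \cdot 9\right) - 152\right) - 189 = \left(\left(480 + 18\right) - 152\right) - 189 = \left(498 - 152\right) - 189 = 346 - 189 = 157$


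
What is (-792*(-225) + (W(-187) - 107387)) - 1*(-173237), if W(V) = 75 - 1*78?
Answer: 244047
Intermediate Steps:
W(V) = -3 (W(V) = 75 - 78 = -3)
(-792*(-225) + (W(-187) - 107387)) - 1*(-173237) = (-792*(-225) + (-3 - 107387)) - 1*(-173237) = (178200 - 107390) + 173237 = 70810 + 173237 = 244047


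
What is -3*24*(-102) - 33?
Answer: 7311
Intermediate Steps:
-3*24*(-102) - 33 = -72*(-102) - 33 = 7344 - 33 = 7311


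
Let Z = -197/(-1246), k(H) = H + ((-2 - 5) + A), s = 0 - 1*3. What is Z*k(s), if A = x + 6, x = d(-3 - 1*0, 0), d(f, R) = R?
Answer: -394/623 ≈ -0.63242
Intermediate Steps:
x = 0
A = 6 (A = 0 + 6 = 6)
s = -3 (s = 0 - 3 = -3)
k(H) = -1 + H (k(H) = H + ((-2 - 5) + 6) = H + (-7 + 6) = H - 1 = -1 + H)
Z = 197/1246 (Z = -197*(-1/1246) = 197/1246 ≈ 0.15811)
Z*k(s) = 197*(-1 - 3)/1246 = (197/1246)*(-4) = -394/623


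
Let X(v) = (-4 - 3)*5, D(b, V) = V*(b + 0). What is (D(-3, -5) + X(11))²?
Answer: 400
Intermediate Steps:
D(b, V) = V*b
X(v) = -35 (X(v) = -7*5 = -35)
(D(-3, -5) + X(11))² = (-5*(-3) - 35)² = (15 - 35)² = (-20)² = 400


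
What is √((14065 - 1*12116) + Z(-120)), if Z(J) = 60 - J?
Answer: √2129 ≈ 46.141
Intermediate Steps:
√((14065 - 1*12116) + Z(-120)) = √((14065 - 1*12116) + (60 - 1*(-120))) = √((14065 - 12116) + (60 + 120)) = √(1949 + 180) = √2129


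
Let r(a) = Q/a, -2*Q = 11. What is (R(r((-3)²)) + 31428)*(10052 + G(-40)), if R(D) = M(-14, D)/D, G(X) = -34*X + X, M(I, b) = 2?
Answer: 3930981984/11 ≈ 3.5736e+8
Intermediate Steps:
Q = -11/2 (Q = -½*11 = -11/2 ≈ -5.5000)
G(X) = -33*X
r(a) = -11/(2*a)
R(D) = 2/D
(R(r((-3)²)) + 31428)*(10052 + G(-40)) = (2/((-11/(2*((-3)²)))) + 31428)*(10052 - 33*(-40)) = (2/((-11/2/9)) + 31428)*(10052 + 1320) = (2/((-11/2*⅑)) + 31428)*11372 = (2/(-11/18) + 31428)*11372 = (2*(-18/11) + 31428)*11372 = (-36/11 + 31428)*11372 = (345672/11)*11372 = 3930981984/11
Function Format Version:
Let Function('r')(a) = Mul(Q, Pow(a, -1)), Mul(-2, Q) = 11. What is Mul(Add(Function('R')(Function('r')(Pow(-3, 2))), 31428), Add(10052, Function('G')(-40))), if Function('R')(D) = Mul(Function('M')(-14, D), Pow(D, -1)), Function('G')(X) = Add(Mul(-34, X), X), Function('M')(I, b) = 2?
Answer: Rational(3930981984, 11) ≈ 3.5736e+8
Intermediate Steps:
Q = Rational(-11, 2) (Q = Mul(Rational(-1, 2), 11) = Rational(-11, 2) ≈ -5.5000)
Function('G')(X) = Mul(-33, X)
Function('r')(a) = Mul(Rational(-11, 2), Pow(a, -1))
Function('R')(D) = Mul(2, Pow(D, -1))
Mul(Add(Function('R')(Function('r')(Pow(-3, 2))), 31428), Add(10052, Function('G')(-40))) = Mul(Add(Mul(2, Pow(Mul(Rational(-11, 2), Pow(Pow(-3, 2), -1)), -1)), 31428), Add(10052, Mul(-33, -40))) = Mul(Add(Mul(2, Pow(Mul(Rational(-11, 2), Pow(9, -1)), -1)), 31428), Add(10052, 1320)) = Mul(Add(Mul(2, Pow(Mul(Rational(-11, 2), Rational(1, 9)), -1)), 31428), 11372) = Mul(Add(Mul(2, Pow(Rational(-11, 18), -1)), 31428), 11372) = Mul(Add(Mul(2, Rational(-18, 11)), 31428), 11372) = Mul(Add(Rational(-36, 11), 31428), 11372) = Mul(Rational(345672, 11), 11372) = Rational(3930981984, 11)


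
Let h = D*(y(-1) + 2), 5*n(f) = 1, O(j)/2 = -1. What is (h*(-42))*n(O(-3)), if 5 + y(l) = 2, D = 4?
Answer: 168/5 ≈ 33.600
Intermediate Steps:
O(j) = -2 (O(j) = 2*(-1) = -2)
n(f) = ⅕ (n(f) = (⅕)*1 = ⅕)
y(l) = -3 (y(l) = -5 + 2 = -3)
h = -4 (h = 4*(-3 + 2) = 4*(-1) = -4)
(h*(-42))*n(O(-3)) = -4*(-42)*(⅕) = 168*(⅕) = 168/5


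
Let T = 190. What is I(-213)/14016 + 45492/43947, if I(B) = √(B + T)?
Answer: 15164/14649 + I*√23/14016 ≈ 1.0352 + 0.00034217*I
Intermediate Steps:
I(B) = √(190 + B) (I(B) = √(B + 190) = √(190 + B))
I(-213)/14016 + 45492/43947 = √(190 - 213)/14016 + 45492/43947 = √(-23)*(1/14016) + 45492*(1/43947) = (I*√23)*(1/14016) + 15164/14649 = I*√23/14016 + 15164/14649 = 15164/14649 + I*√23/14016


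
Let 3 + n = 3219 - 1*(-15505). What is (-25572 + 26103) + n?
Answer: 19252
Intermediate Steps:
n = 18721 (n = -3 + (3219 - 1*(-15505)) = -3 + (3219 + 15505) = -3 + 18724 = 18721)
(-25572 + 26103) + n = (-25572 + 26103) + 18721 = 531 + 18721 = 19252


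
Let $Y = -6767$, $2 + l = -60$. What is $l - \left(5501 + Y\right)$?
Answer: $1204$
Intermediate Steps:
$l = -62$ ($l = -2 - 60 = -62$)
$l - \left(5501 + Y\right) = -62 - -1266 = -62 + \left(-5501 + 6767\right) = -62 + 1266 = 1204$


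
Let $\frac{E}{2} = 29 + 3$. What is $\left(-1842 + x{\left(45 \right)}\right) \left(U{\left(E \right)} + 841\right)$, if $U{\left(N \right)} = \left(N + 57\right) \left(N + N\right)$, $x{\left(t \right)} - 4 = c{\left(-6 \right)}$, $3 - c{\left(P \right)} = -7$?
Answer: $-29849412$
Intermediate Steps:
$c{\left(P \right)} = 10$ ($c{\left(P \right)} = 3 - -7 = 3 + 7 = 10$)
$x{\left(t \right)} = 14$ ($x{\left(t \right)} = 4 + 10 = 14$)
$E = 64$ ($E = 2 \left(29 + 3\right) = 2 \cdot 32 = 64$)
$U{\left(N \right)} = 2 N \left(57 + N\right)$ ($U{\left(N \right)} = \left(57 + N\right) 2 N = 2 N \left(57 + N\right)$)
$\left(-1842 + x{\left(45 \right)}\right) \left(U{\left(E \right)} + 841\right) = \left(-1842 + 14\right) \left(2 \cdot 64 \left(57 + 64\right) + 841\right) = - 1828 \left(2 \cdot 64 \cdot 121 + 841\right) = - 1828 \left(15488 + 841\right) = \left(-1828\right) 16329 = -29849412$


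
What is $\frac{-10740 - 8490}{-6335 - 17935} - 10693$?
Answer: $- \frac{8649996}{809} \approx -10692.0$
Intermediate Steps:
$\frac{-10740 - 8490}{-6335 - 17935} - 10693 = - \frac{19230}{-24270} - 10693 = \left(-19230\right) \left(- \frac{1}{24270}\right) - 10693 = \frac{641}{809} - 10693 = - \frac{8649996}{809}$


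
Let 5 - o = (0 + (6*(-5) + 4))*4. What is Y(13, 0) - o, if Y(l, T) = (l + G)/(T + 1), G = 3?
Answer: -93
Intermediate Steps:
Y(l, T) = (3 + l)/(1 + T) (Y(l, T) = (l + 3)/(T + 1) = (3 + l)/(1 + T))
o = 109 (o = 5 - (0 + (6*(-5) + 4))*4 = 5 - (0 + (-30 + 4))*4 = 5 - (0 - 26)*4 = 5 - (-26)*4 = 5 - 1*(-104) = 5 + 104 = 109)
Y(13, 0) - o = (3 + 13)/(1 + 0) - 1*109 = 16/1 - 109 = 1*16 - 109 = 16 - 109 = -93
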